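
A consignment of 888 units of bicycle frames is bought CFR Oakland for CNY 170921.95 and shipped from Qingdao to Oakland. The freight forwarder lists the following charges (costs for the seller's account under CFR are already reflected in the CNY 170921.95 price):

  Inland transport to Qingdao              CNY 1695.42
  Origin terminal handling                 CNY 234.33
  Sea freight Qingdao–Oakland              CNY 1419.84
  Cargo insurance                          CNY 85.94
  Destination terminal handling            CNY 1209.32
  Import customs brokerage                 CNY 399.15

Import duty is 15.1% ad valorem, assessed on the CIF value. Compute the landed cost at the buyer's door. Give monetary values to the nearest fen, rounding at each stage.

CFR: the seller pays costs through ocean freight to the destination port, but not insurance.
Already in the invoice (seller's account under CFR): inland to port, origin terminal, freight — exclude.
CIF value = CFR price + insurance = 170921.95 + 85.94 = 171007.89
Import duty = 171007.89 × 15.1% = 25822.19
Buyer bears: insurance 85.94 + destination terminal 1209.32 + brokerage 399.15 + duty 25822.19 = 27516.60
Landed cost = invoice 170921.95 + 27516.60 = 198438.55

Total landed cost: CNY 198438.55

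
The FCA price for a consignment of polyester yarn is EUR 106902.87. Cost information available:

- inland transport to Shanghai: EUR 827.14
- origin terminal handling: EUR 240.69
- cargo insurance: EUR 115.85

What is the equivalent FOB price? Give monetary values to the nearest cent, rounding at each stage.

Not relevant to the conversion: inland to port — on the seller under both FCA and FOB; already in the FCA price and stays in the FOB price. insurance — on the buyer under both terms; not part of either seller's price.
From FCA to FOB, the seller additionally bears: origin terminal.
FOB price = 106902.87 + 240.69 = 107143.56

FOB price: EUR 107143.56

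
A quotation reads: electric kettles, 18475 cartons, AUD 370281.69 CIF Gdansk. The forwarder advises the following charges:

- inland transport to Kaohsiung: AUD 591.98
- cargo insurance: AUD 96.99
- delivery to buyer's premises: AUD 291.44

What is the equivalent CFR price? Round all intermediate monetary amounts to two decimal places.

CFR price: AUD 370184.70

Not relevant to the conversion: inland to port — on the seller under both CIF and CFR; already in the CIF price and stays in the CFR price. delivery — on the buyer under both terms; not part of either seller's price.
From CIF to CFR, the seller no longer bears: insurance.
CFR price = 370281.69 − 96.99 = 370184.70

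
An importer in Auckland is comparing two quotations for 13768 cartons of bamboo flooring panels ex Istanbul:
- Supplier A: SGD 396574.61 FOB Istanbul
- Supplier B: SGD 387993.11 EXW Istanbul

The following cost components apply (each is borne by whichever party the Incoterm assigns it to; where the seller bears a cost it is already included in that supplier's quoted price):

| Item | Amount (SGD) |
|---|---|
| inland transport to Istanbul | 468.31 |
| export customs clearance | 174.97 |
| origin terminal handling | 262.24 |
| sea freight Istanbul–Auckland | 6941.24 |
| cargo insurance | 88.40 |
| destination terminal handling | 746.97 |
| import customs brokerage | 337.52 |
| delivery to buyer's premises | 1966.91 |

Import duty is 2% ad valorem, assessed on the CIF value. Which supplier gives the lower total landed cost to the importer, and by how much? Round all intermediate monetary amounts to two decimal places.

Supplier B is cheaper by SGD 7829.50

Supplier A (FOB):
CIF value = FOB price + freight + insurance = 396574.61 + 6941.24 + 88.40 = 403604.25
Import duty = 403604.25 × 2% = 8072.09
Buyer bears (A): 6941.24 + 88.40 + 746.97 + 337.52 + 1966.91 = 10081.04
Landed cost (A) = invoice 396574.61 + 10081.04 + duty 8072.09 = 414727.74
Supplier B (EXW):
CIF value = EXW price + inland to port + export clearance + origin terminal + freight + insurance = 387993.11 + 468.31 + 174.97 + 262.24 + 6941.24 + 88.40 = 395928.27
Import duty = 395928.27 × 2% = 7918.57
Buyer bears (B): 468.31 + 174.97 + 262.24 + 6941.24 + 88.40 + 746.97 + 337.52 + 1966.91 = 10986.56
Landed cost (B) = invoice 387993.11 + 10986.56 + duty 7918.57 = 406898.24
Difference = |414727.74 − 406898.24| = 7829.50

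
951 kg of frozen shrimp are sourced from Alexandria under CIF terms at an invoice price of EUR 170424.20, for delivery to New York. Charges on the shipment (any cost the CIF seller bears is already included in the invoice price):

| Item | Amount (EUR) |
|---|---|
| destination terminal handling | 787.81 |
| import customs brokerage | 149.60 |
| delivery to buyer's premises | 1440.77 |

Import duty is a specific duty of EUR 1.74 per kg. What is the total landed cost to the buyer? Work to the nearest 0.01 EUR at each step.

CIF: the seller pays costs through ocean freight and marine insurance to the destination port.
The CIF price already equals the CIF value: 170424.20
Import duty = 951 × 1.74 = 1654.74
Buyer bears: destination terminal 787.81 + brokerage 149.60 + delivery 1440.77 + duty 1654.74 = 4032.92
Landed cost = invoice 170424.20 + 4032.92 = 174457.12

Total landed cost: EUR 174457.12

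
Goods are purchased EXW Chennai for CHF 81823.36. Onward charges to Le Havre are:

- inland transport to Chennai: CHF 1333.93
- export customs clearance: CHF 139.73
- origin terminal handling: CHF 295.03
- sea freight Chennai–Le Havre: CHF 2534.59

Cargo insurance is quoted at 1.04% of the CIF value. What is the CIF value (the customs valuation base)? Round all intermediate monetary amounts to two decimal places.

CIF value: CHF 87031.77

Let C be the CIF value. C = EXW price + pre-shipment costs + freight + 1.04% × C
C − 1.04% × C = 81823.36 + 1333.93 + 139.73 + 295.03 + 2534.59
0.9896 × C = 86126.64
C = 86126.64 / 0.9896 = 87031.77
Insurance premium = 1.04% × 87031.77 = 905.13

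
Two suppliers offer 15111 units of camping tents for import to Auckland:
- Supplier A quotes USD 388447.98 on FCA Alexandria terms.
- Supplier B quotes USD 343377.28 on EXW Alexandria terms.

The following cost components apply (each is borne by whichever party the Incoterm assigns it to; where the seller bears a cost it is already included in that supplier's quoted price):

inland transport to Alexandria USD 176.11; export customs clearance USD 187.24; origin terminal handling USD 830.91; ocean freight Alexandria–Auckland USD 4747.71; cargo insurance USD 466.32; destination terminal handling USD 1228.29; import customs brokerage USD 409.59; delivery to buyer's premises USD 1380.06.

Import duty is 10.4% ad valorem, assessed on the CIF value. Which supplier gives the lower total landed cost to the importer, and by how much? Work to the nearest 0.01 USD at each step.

Supplier A (FCA):
CIF value = FCA price + origin terminal + freight + insurance = 388447.98 + 830.91 + 4747.71 + 466.32 = 394492.92
Import duty = 394492.92 × 10.4% = 41027.26
Buyer bears (A): 830.91 + 4747.71 + 466.32 + 1228.29 + 409.59 + 1380.06 = 9062.88
Landed cost (A) = invoice 388447.98 + 9062.88 + duty 41027.26 = 438538.12
Supplier B (EXW):
CIF value = EXW price + inland to port + export clearance + origin terminal + freight + insurance = 343377.28 + 176.11 + 187.24 + 830.91 + 4747.71 + 466.32 = 349785.57
Import duty = 349785.57 × 10.4% = 36377.70
Buyer bears (B): 176.11 + 187.24 + 830.91 + 4747.71 + 466.32 + 1228.29 + 409.59 + 1380.06 = 9426.23
Landed cost (B) = invoice 343377.28 + 9426.23 + duty 36377.70 = 389181.21
Difference = |438538.12 − 389181.21| = 49356.91

Supplier B is cheaper by USD 49356.91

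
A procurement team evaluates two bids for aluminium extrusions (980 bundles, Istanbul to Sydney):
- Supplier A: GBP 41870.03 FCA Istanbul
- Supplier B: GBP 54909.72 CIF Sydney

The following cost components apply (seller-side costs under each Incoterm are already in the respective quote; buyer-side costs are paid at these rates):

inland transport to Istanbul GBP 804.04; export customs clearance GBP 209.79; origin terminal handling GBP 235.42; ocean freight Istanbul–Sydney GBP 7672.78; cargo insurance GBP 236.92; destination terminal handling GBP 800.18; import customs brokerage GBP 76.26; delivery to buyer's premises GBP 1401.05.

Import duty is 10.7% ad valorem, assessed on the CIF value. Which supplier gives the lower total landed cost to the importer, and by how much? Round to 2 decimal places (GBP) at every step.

Supplier A (FCA):
CIF value = FCA price + origin terminal + freight + insurance = 41870.03 + 235.42 + 7672.78 + 236.92 = 50015.15
Import duty = 50015.15 × 10.7% = 5351.62
Buyer bears (A): 235.42 + 7672.78 + 236.92 + 800.18 + 76.26 + 1401.05 = 10422.61
Landed cost (A) = invoice 41870.03 + 10422.61 + duty 5351.62 = 57644.26
Supplier B (CIF):
The CIF price already equals the CIF value: 54909.72
Import duty = 54909.72 × 10.7% = 5875.34
Buyer bears (B): 800.18 + 76.26 + 1401.05 = 2277.49
Landed cost (B) = invoice 54909.72 + 2277.49 + duty 5875.34 = 63062.55
Difference = |57644.26 − 63062.55| = 5418.29

Supplier A is cheaper by GBP 5418.29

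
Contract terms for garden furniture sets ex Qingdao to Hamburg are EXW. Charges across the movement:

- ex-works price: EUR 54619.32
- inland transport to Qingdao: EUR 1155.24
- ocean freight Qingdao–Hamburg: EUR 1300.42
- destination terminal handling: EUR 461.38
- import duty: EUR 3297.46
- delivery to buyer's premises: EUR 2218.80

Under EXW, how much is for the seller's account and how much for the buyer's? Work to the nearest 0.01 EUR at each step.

EXW: the seller makes goods available at their premises; the buyer bears all onward costs.
Seller's account: goods 54619.32 = 54619.32
Buyer's account: inland to port 1155.24 + freight 1300.42 + destination terminal 461.38 + duty 3297.46 + delivery 2218.80 = 8433.30

Seller: EUR 54619.32; buyer: EUR 8433.30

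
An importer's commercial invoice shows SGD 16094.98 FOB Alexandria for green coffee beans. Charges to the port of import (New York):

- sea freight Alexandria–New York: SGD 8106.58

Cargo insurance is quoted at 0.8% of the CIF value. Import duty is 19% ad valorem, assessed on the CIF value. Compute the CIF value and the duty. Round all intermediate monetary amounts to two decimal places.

CIF value: SGD 24396.73; import duty: SGD 4635.38

Let C be the CIF value. C = FOB price + freight + 0.8% × C
C − 0.8% × C = 16094.98 + 8106.58
0.992 × C = 24201.56
C = 24201.56 / 0.992 = 24396.73
Insurance premium = 0.8% × 24396.73 = 195.17
Import duty = 24396.73 × 19% = 4635.38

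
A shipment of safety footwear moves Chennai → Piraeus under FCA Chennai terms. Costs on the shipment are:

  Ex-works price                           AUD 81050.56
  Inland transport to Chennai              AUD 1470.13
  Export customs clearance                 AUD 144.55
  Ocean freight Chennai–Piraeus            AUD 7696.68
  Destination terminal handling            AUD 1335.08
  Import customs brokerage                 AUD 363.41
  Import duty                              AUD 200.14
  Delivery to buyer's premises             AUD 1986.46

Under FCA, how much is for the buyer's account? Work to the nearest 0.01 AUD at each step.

FCA: the seller delivers export-cleared goods to the carrier; the buyer bears costs from that point.
Seller's account: goods 81050.56 + inland to port 1470.13 + export clearance 144.55 = 82665.24
Buyer's account: freight 7696.68 + destination terminal 1335.08 + brokerage 363.41 + duty 200.14 + delivery 1986.46 = 11581.77

Buyer's account: AUD 11581.77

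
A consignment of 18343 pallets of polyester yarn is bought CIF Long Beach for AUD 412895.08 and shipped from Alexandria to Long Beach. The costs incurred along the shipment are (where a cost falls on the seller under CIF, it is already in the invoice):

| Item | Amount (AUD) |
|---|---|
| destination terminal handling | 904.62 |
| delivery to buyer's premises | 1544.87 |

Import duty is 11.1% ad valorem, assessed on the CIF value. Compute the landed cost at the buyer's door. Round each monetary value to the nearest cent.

CIF: the seller pays costs through ocean freight and marine insurance to the destination port.
The CIF price already equals the CIF value: 412895.08
Import duty = 412895.08 × 11.1% = 45831.35
Buyer bears: destination terminal 904.62 + delivery 1544.87 + duty 45831.35 = 48280.84
Landed cost = invoice 412895.08 + 48280.84 = 461175.92

Total landed cost: AUD 461175.92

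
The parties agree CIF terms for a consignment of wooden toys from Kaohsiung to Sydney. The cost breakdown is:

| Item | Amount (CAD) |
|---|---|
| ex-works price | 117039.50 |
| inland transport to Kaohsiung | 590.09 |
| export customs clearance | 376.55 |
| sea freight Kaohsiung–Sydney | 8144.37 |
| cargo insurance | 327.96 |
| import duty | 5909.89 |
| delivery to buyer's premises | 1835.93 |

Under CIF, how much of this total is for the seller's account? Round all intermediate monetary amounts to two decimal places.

CIF: the seller pays costs through ocean freight and marine insurance to the destination port.
Seller's account: goods 117039.50 + inland to port 590.09 + export clearance 376.55 + freight 8144.37 + insurance 327.96 = 126478.47
Buyer's account: duty 5909.89 + delivery 1835.93 = 7745.82

Seller's account: CAD 126478.47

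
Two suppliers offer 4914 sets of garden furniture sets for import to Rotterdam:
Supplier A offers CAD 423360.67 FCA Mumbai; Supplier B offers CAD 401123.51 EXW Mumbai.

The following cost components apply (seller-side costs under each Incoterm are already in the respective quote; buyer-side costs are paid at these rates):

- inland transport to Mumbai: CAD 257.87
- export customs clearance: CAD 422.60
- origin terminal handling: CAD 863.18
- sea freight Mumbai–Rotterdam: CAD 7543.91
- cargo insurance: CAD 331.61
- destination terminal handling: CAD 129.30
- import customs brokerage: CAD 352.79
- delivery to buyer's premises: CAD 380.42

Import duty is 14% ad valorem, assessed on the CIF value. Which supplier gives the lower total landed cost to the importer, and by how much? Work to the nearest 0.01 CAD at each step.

Supplier B is cheaper by CAD 24574.62

Supplier A (FCA):
CIF value = FCA price + origin terminal + freight + insurance = 423360.67 + 863.18 + 7543.91 + 331.61 = 432099.37
Import duty = 432099.37 × 14% = 60493.91
Buyer bears (A): 863.18 + 7543.91 + 331.61 + 129.30 + 352.79 + 380.42 = 9601.21
Landed cost (A) = invoice 423360.67 + 9601.21 + duty 60493.91 = 493455.79
Supplier B (EXW):
CIF value = EXW price + inland to port + export clearance + origin terminal + freight + insurance = 401123.51 + 257.87 + 422.60 + 863.18 + 7543.91 + 331.61 = 410542.68
Import duty = 410542.68 × 14% = 57475.98
Buyer bears (B): 257.87 + 422.60 + 863.18 + 7543.91 + 331.61 + 129.30 + 352.79 + 380.42 = 10281.68
Landed cost (B) = invoice 401123.51 + 10281.68 + duty 57475.98 = 468881.17
Difference = |493455.79 − 468881.17| = 24574.62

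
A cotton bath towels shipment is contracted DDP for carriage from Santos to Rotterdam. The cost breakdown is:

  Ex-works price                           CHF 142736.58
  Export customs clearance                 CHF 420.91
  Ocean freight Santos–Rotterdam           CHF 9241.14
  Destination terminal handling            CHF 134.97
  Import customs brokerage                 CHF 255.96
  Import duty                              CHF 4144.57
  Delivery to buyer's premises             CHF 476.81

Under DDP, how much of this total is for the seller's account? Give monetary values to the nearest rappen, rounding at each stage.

Seller's account: CHF 157410.94

DDP: the seller bears all costs including import duty.
Seller's account: goods 142736.58 + export clearance 420.91 + freight 9241.14 + destination terminal 134.97 + brokerage 255.96 + duty 4144.57 + delivery 476.81 = 157410.94
Buyer's account: 0.00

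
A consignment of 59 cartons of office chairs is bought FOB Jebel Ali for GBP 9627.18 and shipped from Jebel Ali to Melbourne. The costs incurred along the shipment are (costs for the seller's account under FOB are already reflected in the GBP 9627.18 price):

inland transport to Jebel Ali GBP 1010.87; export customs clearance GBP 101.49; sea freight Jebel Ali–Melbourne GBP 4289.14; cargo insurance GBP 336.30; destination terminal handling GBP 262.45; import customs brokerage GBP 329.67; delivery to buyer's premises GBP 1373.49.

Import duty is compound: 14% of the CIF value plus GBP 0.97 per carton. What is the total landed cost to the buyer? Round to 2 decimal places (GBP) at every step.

Total landed cost: GBP 18270.83

FOB: the seller bears costs until goods are on board at the origin port; the buyer bears freight, insurance and all costs thereafter.
Already in the invoice (seller's account under FOB): inland to port, export clearance — exclude.
CIF value = FOB price + freight + insurance = 9627.18 + 4289.14 + 336.30 = 14252.62
Ad valorem component: 14252.62 × 14% = 1995.37
Specific component: 59 × 0.97 = 57.23
Import duty = 1995.37 + 57.23 = 2052.60
Buyer bears: freight 4289.14 + insurance 336.30 + destination terminal 262.45 + brokerage 329.67 + delivery 1373.49 + duty 2052.60 = 8643.65
Landed cost = invoice 9627.18 + 8643.65 = 18270.83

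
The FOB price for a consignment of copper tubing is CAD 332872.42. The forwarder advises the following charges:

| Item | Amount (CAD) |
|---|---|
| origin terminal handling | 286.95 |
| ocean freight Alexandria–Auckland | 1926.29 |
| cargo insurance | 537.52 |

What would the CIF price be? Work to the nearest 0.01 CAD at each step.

CIF price: CAD 335336.23

Not relevant to the conversion: origin terminal — on the seller under both FOB and CIF; already in the FOB price and stays in the CIF price.
From FOB to CIF, the seller additionally bears: freight, insurance.
CIF price = 332872.42 + 1926.29 + 537.52 = 335336.23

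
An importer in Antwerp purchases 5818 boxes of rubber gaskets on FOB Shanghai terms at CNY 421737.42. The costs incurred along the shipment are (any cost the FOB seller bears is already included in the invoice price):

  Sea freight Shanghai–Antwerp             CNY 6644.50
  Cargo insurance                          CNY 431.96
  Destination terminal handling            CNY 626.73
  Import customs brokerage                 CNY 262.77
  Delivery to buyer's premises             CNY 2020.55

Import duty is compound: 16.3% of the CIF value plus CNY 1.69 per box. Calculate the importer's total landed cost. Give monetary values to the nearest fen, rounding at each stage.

Total landed cost: CNY 511453.01

FOB: the seller bears costs until goods are on board at the origin port; the buyer bears freight, insurance and all costs thereafter.
CIF value = FOB price + freight + insurance = 421737.42 + 6644.50 + 431.96 = 428813.88
Ad valorem component: 428813.88 × 16.3% = 69896.66
Specific component: 5818 × 1.69 = 9832.42
Import duty = 69896.66 + 9832.42 = 79729.08
Buyer bears: freight 6644.50 + insurance 431.96 + destination terminal 626.73 + brokerage 262.77 + delivery 2020.55 + duty 79729.08 = 89715.59
Landed cost = invoice 421737.42 + 89715.59 = 511453.01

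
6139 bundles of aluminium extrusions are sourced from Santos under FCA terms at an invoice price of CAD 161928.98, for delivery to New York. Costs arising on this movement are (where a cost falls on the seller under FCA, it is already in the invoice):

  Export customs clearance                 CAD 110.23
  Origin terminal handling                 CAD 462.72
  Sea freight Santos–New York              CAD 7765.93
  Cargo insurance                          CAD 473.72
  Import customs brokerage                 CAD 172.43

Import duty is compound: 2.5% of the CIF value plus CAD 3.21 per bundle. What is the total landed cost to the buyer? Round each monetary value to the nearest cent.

Total landed cost: CAD 194775.75

FCA: the seller delivers export-cleared goods to the carrier; the buyer bears costs from that point.
Already in the invoice (seller's account under FCA): export clearance — exclude.
CIF value = FCA price + origin terminal + freight + insurance = 161928.98 + 462.72 + 7765.93 + 473.72 = 170631.35
Ad valorem component: 170631.35 × 2.5% = 4265.78
Specific component: 6139 × 3.21 = 19706.19
Import duty = 4265.78 + 19706.19 = 23971.97
Buyer bears: origin terminal 462.72 + freight 7765.93 + insurance 473.72 + brokerage 172.43 + duty 23971.97 = 32846.77
Landed cost = invoice 161928.98 + 32846.77 = 194775.75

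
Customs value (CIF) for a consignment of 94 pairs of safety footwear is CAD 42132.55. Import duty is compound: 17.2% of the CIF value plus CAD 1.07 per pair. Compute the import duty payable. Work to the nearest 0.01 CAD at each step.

Ad valorem component: 42132.55 × 17.2% = 7246.80
Specific component: 94 × 1.07 = 100.58
Import duty = 7246.80 + 100.58 = 7347.38

Import duty: CAD 7347.38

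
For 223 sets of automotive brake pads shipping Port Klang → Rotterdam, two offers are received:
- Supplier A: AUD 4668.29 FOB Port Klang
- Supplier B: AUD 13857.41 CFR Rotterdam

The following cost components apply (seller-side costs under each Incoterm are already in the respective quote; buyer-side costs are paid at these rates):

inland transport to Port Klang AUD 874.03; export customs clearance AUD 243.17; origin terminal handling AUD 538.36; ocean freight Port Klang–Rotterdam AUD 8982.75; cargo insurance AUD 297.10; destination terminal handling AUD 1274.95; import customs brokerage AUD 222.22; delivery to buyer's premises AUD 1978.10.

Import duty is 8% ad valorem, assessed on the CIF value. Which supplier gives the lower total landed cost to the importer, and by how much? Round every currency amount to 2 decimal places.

Supplier A is cheaper by AUD 222.88

Supplier A (FOB):
CIF value = FOB price + freight + insurance = 4668.29 + 8982.75 + 297.10 = 13948.14
Import duty = 13948.14 × 8% = 1115.85
Buyer bears (A): 8982.75 + 297.10 + 1274.95 + 222.22 + 1978.10 = 12755.12
Landed cost (A) = invoice 4668.29 + 12755.12 + duty 1115.85 = 18539.26
Supplier B (CFR):
CIF value = CFR price + insurance = 13857.41 + 297.10 = 14154.51
Import duty = 14154.51 × 8% = 1132.36
Buyer bears (B): 297.10 + 1274.95 + 222.22 + 1978.10 = 3772.37
Landed cost (B) = invoice 13857.41 + 3772.37 + duty 1132.36 = 18762.14
Difference = |18539.26 − 18762.14| = 222.88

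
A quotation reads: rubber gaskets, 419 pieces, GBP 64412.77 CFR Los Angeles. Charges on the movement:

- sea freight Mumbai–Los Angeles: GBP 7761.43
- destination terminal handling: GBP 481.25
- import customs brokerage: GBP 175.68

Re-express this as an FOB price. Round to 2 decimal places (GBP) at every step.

FOB price: GBP 56651.34

Not relevant to the conversion: destination terminal, brokerage — on the buyer under both terms; not part of either seller's price.
From CFR to FOB, the seller no longer bears: freight.
FOB price = 64412.77 − 7761.43 = 56651.34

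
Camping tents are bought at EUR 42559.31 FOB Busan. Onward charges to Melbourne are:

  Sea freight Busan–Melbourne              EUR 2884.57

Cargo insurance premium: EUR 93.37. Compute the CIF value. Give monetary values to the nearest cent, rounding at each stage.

CIF value: EUR 45537.25

CIF = FOB price + freight + insurance
CIF = 42559.31 + 2884.57 + 93.37 = 45537.25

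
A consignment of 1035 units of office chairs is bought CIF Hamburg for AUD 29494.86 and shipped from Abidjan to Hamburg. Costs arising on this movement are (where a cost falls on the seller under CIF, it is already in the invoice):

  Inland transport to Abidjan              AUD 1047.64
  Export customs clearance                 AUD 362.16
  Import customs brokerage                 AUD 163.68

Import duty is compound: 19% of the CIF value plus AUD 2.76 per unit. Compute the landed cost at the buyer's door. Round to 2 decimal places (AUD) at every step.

Total landed cost: AUD 38119.16

CIF: the seller pays costs through ocean freight and marine insurance to the destination port.
Already in the invoice (seller's account under CIF): inland to port, export clearance — exclude.
The CIF price already equals the CIF value: 29494.86
Ad valorem component: 29494.86 × 19% = 5604.02
Specific component: 1035 × 2.76 = 2856.60
Import duty = 5604.02 + 2856.60 = 8460.62
Buyer bears: brokerage 163.68 + duty 8460.62 = 8624.30
Landed cost = invoice 29494.86 + 8624.30 = 38119.16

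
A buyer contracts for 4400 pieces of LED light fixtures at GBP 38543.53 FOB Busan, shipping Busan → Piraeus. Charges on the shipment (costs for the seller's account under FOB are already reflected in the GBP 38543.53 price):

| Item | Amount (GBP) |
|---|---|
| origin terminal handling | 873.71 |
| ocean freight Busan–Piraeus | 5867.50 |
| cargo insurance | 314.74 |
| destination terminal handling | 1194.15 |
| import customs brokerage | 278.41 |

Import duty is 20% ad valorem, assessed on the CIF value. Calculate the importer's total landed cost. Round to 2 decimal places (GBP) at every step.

Total landed cost: GBP 55143.48

FOB: the seller bears costs until goods are on board at the origin port; the buyer bears freight, insurance and all costs thereafter.
Already in the invoice (seller's account under FOB): origin terminal — exclude.
CIF value = FOB price + freight + insurance = 38543.53 + 5867.50 + 314.74 = 44725.77
Import duty = 44725.77 × 20% = 8945.15
Buyer bears: freight 5867.50 + insurance 314.74 + destination terminal 1194.15 + brokerage 278.41 + duty 8945.15 = 16599.95
Landed cost = invoice 38543.53 + 16599.95 = 55143.48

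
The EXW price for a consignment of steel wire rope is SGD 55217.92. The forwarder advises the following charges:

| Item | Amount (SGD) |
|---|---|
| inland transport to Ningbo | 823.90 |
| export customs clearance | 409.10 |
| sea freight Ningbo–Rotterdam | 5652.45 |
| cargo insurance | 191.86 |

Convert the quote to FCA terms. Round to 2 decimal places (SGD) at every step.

Not relevant to the conversion: insurance, freight — on the buyer under both terms; not part of either seller's price.
From EXW to FCA, the seller additionally bears: inland to port, export clearance.
FCA price = 55217.92 + 823.90 + 409.10 = 56450.92

FCA price: SGD 56450.92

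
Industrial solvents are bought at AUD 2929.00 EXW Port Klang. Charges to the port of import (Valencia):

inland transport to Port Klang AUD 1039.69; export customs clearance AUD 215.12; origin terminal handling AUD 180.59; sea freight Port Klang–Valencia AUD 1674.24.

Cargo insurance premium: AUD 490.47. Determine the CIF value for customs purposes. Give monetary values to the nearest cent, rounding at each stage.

CIF value: AUD 6529.11

CIF = EXW price + pre-shipment costs + freight + insurance
CIF = 2929.00 + 1039.69 + 215.12 + 180.59 + 1674.24 + 490.47 = 6529.11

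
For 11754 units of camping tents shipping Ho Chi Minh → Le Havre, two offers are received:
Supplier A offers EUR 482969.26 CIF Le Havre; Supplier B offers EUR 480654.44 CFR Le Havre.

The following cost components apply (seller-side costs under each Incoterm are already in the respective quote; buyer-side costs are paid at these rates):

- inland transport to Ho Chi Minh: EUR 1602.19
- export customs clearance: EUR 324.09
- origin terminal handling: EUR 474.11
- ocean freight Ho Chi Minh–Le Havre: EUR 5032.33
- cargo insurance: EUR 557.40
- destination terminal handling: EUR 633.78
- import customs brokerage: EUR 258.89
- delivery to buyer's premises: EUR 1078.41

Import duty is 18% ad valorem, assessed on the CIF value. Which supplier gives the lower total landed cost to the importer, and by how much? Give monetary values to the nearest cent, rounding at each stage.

Supplier B is cheaper by EUR 2073.76

Supplier A (CIF):
The CIF price already equals the CIF value: 482969.26
Import duty = 482969.26 × 18% = 86934.47
Buyer bears (A): 633.78 + 258.89 + 1078.41 = 1971.08
Landed cost (A) = invoice 482969.26 + 1971.08 + duty 86934.47 = 571874.81
Supplier B (CFR):
CIF value = CFR price + insurance = 480654.44 + 557.40 = 481211.84
Import duty = 481211.84 × 18% = 86618.13
Buyer bears (B): 557.40 + 633.78 + 258.89 + 1078.41 = 2528.48
Landed cost (B) = invoice 480654.44 + 2528.48 + duty 86618.13 = 569801.05
Difference = |571874.81 − 569801.05| = 2073.76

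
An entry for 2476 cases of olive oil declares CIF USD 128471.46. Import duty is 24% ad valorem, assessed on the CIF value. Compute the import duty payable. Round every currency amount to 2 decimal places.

Import duty = 128471.46 × 24% = 30833.15

Import duty: USD 30833.15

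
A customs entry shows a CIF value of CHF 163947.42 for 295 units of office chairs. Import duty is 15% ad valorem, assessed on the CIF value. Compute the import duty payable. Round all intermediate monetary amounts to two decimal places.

Import duty: CHF 24592.11

Import duty = 163947.42 × 15% = 24592.11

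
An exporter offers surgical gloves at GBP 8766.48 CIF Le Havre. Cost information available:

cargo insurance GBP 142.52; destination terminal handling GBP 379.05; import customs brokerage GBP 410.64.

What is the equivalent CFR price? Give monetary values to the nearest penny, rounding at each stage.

CFR price: GBP 8623.96

Not relevant to the conversion: brokerage, destination terminal — on the buyer under both terms; not part of either seller's price.
From CIF to CFR, the seller no longer bears: insurance.
CFR price = 8766.48 − 142.52 = 8623.96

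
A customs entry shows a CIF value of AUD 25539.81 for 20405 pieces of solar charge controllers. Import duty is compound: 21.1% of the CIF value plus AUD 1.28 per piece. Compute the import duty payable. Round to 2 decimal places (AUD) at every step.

Import duty: AUD 31507.30

Ad valorem component: 25539.81 × 21.1% = 5388.90
Specific component: 20405 × 1.28 = 26118.40
Import duty = 5388.90 + 26118.40 = 31507.30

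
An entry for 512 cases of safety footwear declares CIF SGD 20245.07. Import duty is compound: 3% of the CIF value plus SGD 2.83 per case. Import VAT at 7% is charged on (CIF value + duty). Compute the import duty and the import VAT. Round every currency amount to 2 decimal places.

Ad valorem component: 20245.07 × 3% = 607.35
Specific component: 512 × 2.83 = 1448.96
Import duty = 607.35 + 1448.96 = 2056.31
VAT base = CIF + duty = 20245.07 + 2056.31 = 22301.38
Import VAT = 22301.38 × 7% = 1561.10

Import duty: SGD 2056.31; import VAT: SGD 1561.10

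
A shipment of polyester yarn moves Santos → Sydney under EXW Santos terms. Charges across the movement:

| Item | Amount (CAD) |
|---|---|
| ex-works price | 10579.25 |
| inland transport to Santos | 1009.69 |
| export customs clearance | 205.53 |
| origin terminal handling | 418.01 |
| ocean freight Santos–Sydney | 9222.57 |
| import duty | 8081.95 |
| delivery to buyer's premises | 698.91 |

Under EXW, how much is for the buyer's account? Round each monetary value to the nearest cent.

Buyer's account: CAD 19636.66

EXW: the seller makes goods available at their premises; the buyer bears all onward costs.
Seller's account: goods 10579.25 = 10579.25
Buyer's account: inland to port 1009.69 + export clearance 205.53 + origin terminal 418.01 + freight 9222.57 + duty 8081.95 + delivery 698.91 = 19636.66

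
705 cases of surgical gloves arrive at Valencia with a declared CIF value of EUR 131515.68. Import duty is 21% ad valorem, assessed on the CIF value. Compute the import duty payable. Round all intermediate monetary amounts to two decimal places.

Import duty = 131515.68 × 21% = 27618.29

Import duty: EUR 27618.29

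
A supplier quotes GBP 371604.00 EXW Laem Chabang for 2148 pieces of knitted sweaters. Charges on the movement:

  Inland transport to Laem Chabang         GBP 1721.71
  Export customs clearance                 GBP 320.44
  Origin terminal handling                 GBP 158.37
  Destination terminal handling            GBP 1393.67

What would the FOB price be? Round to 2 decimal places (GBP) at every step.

Not relevant to the conversion: destination terminal — on the buyer under both terms; not part of either seller's price.
From EXW to FOB, the seller additionally bears: inland to port, export clearance, origin terminal.
FOB price = 371604.00 + 1721.71 + 320.44 + 158.37 = 373804.52

FOB price: GBP 373804.52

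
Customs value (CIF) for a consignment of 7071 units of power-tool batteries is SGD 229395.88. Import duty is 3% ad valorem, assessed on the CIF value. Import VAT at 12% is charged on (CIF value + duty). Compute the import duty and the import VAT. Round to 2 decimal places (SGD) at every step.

Import duty = 229395.88 × 3% = 6881.88
VAT base = CIF + duty = 229395.88 + 6881.88 = 236277.76
Import VAT = 236277.76 × 12% = 28353.33

Import duty: SGD 6881.88; import VAT: SGD 28353.33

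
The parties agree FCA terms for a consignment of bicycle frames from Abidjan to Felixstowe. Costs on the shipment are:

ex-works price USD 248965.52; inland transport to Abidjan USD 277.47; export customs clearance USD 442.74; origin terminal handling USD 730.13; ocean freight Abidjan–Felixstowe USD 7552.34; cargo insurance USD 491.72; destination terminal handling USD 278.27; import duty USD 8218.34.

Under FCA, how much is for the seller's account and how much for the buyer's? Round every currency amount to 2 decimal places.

FCA: the seller delivers export-cleared goods to the carrier; the buyer bears costs from that point.
Seller's account: goods 248965.52 + inland to port 277.47 + export clearance 442.74 = 249685.73
Buyer's account: origin terminal 730.13 + freight 7552.34 + insurance 491.72 + destination terminal 278.27 + duty 8218.34 = 17270.80

Seller: USD 249685.73; buyer: USD 17270.80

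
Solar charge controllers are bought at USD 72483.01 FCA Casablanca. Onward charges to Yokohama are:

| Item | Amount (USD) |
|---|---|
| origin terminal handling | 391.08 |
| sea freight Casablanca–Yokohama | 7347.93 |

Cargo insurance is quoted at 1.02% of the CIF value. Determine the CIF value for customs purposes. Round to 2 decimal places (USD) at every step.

CIF value: USD 81048.72

Let C be the CIF value. C = FCA price + pre-shipment costs + freight + 1.02% × C
C − 1.02% × C = 72483.01 + 391.08 + 7347.93
0.9898 × C = 80222.02
C = 80222.02 / 0.9898 = 81048.72
Insurance premium = 1.02% × 81048.72 = 826.70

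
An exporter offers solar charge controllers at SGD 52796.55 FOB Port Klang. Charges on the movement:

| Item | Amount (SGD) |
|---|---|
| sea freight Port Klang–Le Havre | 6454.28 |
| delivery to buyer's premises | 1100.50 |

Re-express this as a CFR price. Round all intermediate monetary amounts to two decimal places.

CFR price: SGD 59250.83

Not relevant to the conversion: delivery — on the buyer under both terms; not part of either seller's price.
From FOB to CFR, the seller additionally bears: freight.
CFR price = 52796.55 + 6454.28 = 59250.83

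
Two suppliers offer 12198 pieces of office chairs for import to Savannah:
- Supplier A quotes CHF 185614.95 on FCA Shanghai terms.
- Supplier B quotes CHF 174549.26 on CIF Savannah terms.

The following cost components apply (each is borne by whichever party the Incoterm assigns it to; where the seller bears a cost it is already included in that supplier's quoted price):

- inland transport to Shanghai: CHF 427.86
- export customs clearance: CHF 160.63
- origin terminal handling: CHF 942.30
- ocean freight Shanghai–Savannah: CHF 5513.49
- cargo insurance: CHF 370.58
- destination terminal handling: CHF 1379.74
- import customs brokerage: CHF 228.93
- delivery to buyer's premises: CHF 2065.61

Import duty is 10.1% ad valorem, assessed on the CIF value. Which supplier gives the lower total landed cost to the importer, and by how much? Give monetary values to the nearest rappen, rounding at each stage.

Supplier A (FCA):
CIF value = FCA price + origin terminal + freight + insurance = 185614.95 + 942.30 + 5513.49 + 370.58 = 192441.32
Import duty = 192441.32 × 10.1% = 19436.57
Buyer bears (A): 942.30 + 5513.49 + 370.58 + 1379.74 + 228.93 + 2065.61 = 10500.65
Landed cost (A) = invoice 185614.95 + 10500.65 + duty 19436.57 = 215552.17
Supplier B (CIF):
The CIF price already equals the CIF value: 174549.26
Import duty = 174549.26 × 10.1% = 17629.48
Buyer bears (B): 1379.74 + 228.93 + 2065.61 = 3674.28
Landed cost (B) = invoice 174549.26 + 3674.28 + duty 17629.48 = 195853.02
Difference = |215552.17 − 195853.02| = 19699.15

Supplier B is cheaper by CHF 19699.15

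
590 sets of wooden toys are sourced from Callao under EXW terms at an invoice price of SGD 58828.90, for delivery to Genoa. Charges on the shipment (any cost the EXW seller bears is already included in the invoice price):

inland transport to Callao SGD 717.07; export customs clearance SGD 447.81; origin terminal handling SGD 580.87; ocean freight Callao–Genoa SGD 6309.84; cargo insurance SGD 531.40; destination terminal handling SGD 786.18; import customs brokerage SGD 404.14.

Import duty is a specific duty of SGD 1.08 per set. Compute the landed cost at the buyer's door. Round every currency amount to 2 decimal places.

EXW: the seller makes goods available at their premises; the buyer bears all onward costs.
CIF value = EXW price + inland to port + export clearance + origin terminal + freight + insurance = 58828.90 + 717.07 + 447.81 + 580.87 + 6309.84 + 531.40 = 67415.89
Import duty = 590 × 1.08 = 637.20
Buyer bears: inland to port 717.07 + export clearance 447.81 + origin terminal 580.87 + freight 6309.84 + insurance 531.40 + destination terminal 786.18 + brokerage 404.14 + duty 637.20 = 10414.51
Landed cost = invoice 58828.90 + 10414.51 = 69243.41

Total landed cost: SGD 69243.41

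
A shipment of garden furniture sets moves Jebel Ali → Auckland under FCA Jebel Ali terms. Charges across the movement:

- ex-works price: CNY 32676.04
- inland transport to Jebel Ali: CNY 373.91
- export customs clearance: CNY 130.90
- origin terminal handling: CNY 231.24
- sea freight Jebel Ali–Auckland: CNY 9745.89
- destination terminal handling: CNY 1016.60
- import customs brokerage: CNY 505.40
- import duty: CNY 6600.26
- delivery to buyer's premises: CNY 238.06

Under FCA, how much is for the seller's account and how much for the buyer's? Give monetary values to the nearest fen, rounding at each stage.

FCA: the seller delivers export-cleared goods to the carrier; the buyer bears costs from that point.
Seller's account: goods 32676.04 + inland to port 373.91 + export clearance 130.90 = 33180.85
Buyer's account: origin terminal 231.24 + freight 9745.89 + destination terminal 1016.60 + brokerage 505.40 + duty 6600.26 + delivery 238.06 = 18337.45

Seller: CNY 33180.85; buyer: CNY 18337.45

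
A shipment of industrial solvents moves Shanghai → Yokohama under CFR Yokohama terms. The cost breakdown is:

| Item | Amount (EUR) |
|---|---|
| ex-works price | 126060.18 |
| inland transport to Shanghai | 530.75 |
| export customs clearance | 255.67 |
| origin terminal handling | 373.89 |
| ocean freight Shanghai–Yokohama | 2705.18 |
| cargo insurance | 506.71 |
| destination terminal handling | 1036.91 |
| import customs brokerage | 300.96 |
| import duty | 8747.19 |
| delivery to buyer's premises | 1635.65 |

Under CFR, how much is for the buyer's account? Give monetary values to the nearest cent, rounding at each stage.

CFR: the seller pays costs through ocean freight to the destination port, but not insurance.
Seller's account: goods 126060.18 + inland to port 530.75 + export clearance 255.67 + origin terminal 373.89 + freight 2705.18 = 129925.67
Buyer's account: insurance 506.71 + destination terminal 1036.91 + brokerage 300.96 + duty 8747.19 + delivery 1635.65 = 12227.42

Buyer's account: EUR 12227.42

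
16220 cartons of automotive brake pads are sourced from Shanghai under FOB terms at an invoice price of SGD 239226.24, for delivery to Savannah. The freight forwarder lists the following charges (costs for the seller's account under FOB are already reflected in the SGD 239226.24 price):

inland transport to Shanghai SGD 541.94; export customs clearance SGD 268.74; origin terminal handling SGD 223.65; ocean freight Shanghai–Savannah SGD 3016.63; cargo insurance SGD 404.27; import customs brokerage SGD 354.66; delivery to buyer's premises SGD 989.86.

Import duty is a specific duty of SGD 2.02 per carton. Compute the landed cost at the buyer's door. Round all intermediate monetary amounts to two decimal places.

Total landed cost: SGD 276756.06

FOB: the seller bears costs until goods are on board at the origin port; the buyer bears freight, insurance and all costs thereafter.
Already in the invoice (seller's account under FOB): inland to port, export clearance, origin terminal — exclude.
CIF value = FOB price + freight + insurance = 239226.24 + 3016.63 + 404.27 = 242647.14
Import duty = 16220 × 2.02 = 32764.40
Buyer bears: freight 3016.63 + insurance 404.27 + brokerage 354.66 + delivery 989.86 + duty 32764.40 = 37529.82
Landed cost = invoice 239226.24 + 37529.82 = 276756.06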